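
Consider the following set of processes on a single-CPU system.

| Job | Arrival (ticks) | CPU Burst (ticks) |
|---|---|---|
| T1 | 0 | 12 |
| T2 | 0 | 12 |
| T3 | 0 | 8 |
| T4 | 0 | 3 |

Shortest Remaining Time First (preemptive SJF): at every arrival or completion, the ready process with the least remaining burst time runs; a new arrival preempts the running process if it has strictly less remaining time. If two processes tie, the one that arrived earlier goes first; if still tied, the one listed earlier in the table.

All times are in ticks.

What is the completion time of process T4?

3

Gantt: | T4 0-3 | T3 3-11 | T1 11-23 | T2 23-35 |
Completion: T1=23  T2=35  T3=11  T4=3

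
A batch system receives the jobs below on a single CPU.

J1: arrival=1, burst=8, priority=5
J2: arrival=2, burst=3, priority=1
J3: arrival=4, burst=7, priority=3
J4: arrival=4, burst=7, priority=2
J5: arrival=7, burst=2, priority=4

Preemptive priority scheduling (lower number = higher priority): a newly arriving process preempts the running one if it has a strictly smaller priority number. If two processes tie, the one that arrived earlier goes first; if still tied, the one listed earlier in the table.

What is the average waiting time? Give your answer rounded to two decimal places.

Timeline: | idle 0-1 | J1 1-2 | J2 2-5 | J4 5-12 | J3 12-19 | J5 19-21 | J1 21-28 |
Completion: J1=28  J2=5  J3=19  J4=12  J5=21
Turnaround (C−A): J1=27  J2=3  J3=15  J4=8  J5=14
Waiting times: J1=19, J2=0, J3=8, J4=1, J5=12
Average waiting = (19+0+8+1+12) / 5 = 40/5 = 8.00

8.00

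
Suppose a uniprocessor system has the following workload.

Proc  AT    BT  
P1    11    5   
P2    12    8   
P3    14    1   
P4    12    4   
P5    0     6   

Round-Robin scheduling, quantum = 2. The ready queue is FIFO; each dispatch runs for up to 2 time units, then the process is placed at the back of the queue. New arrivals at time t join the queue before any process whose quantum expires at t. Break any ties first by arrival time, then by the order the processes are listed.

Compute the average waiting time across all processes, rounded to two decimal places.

Timeline: | P5 0-6 | idle 6-11 | P1 11-13 | P2 13-15 | P4 15-17 | P1 17-19 | P3 19-20 | P2 20-22 | P4 22-24 | P1 24-25 | P2 25-29 |
Completion: P1=25  P2=29  P3=20  P4=24  P5=6
Waiting times: P1=9, P2=9, P3=5, P4=8, P5=0
Average waiting = (9+9+5+8+0) / 5 = 31/5 = 6.20

6.20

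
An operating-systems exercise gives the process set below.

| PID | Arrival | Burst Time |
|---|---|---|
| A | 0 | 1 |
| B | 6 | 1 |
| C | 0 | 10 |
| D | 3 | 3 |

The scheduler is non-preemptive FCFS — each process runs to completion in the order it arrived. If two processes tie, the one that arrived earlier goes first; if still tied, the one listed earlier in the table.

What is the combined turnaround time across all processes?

32

Timeline: | A 0-1 | C 1-11 | D 11-14 | B 14-15 |
Completion: A=1  B=15  C=11  D=14
Turnaround (C−A): A=1  B=9  C=11  D=11
Turnaround = completion − arrival: A=1, B=9, C=11, D=11
Total turnaround = 1 + 9 + 11 + 11 = 32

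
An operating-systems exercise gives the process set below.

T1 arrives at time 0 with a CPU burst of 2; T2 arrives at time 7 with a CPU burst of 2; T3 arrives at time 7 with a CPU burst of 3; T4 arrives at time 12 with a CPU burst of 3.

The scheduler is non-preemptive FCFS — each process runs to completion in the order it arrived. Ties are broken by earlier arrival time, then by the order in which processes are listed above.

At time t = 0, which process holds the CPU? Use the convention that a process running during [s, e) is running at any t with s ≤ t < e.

T1

Gantt: | T1 0-2 | idle 2-7 | T2 7-9 | T3 9-12 | T4 12-15 |
Completion: T1=2  T2=9  T3=12  T4=15
Turnaround (C−A): T1=2  T2=2  T3=5  T4=3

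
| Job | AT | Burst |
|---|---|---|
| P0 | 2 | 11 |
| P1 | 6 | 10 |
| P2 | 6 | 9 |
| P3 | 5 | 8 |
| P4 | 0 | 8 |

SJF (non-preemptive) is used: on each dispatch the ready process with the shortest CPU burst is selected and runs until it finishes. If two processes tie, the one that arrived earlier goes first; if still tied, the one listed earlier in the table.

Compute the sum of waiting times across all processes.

Timeline: | P4 0-8 | P3 8-16 | P2 16-25 | P1 25-35 | P0 35-46 |
Completion: P0=46  P1=35  P2=25  P3=16  P4=8
Turnaround (C−A): P0=44  P1=29  P2=19  P3=11  P4=8
Waiting = turnaround − burst: P0=33, P1=19, P2=10, P3=3, P4=0
Total waiting = 33 + 19 + 10 + 3 + 0 = 65

65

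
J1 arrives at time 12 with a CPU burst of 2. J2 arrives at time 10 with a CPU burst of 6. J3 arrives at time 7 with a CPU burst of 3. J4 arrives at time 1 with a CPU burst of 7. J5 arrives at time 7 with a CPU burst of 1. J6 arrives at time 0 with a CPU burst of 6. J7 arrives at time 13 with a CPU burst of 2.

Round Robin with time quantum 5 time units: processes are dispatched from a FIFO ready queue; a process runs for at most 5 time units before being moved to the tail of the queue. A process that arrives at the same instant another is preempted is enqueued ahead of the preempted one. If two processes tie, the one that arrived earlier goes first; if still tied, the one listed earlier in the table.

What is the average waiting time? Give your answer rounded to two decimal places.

8.86

Schedule: | J6 0-5 | J4 5-10 | J6 10-11 | J3 11-14 | J5 14-15 | J2 15-20 | J4 20-22 | J1 22-24 | J7 24-26 | J2 26-27 |
Completion: J1=24  J2=27  J3=14  J4=22  J5=15  J6=11  J7=26
Waiting times: J1=10, J2=11, J3=4, J4=14, J5=7, J6=5, J7=11
Average waiting = (10+11+4+14+7+5+11) / 7 = 62/7 = 8.86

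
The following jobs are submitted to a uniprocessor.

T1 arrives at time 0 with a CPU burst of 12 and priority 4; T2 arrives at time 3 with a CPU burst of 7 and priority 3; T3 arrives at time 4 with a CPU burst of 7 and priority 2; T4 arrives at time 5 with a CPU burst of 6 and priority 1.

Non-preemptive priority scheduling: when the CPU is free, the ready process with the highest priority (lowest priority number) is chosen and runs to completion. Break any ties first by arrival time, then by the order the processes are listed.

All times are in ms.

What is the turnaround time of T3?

Timeline: | T1 0-12 | T4 12-18 | T3 18-25 | T2 25-32 |
Completion: T1=12  T2=32  T3=25  T4=18
Turnaround(T3) = completion − arrival = 25 − 4 = 21

21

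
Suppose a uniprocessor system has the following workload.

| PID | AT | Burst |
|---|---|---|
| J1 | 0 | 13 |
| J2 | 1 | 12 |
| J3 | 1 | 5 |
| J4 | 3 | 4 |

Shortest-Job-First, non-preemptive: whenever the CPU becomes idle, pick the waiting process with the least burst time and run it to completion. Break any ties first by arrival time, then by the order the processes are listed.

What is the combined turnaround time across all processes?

Gantt: | J1 0-13 | J4 13-17 | J3 17-22 | J2 22-34 |
Completion: J1=13  J2=34  J3=22  J4=17
Turnaround (C−A): J1=13  J2=33  J3=21  J4=14
Turnaround = completion − arrival: J1=13, J2=33, J3=21, J4=14
Total turnaround = 13 + 33 + 21 + 14 = 81

81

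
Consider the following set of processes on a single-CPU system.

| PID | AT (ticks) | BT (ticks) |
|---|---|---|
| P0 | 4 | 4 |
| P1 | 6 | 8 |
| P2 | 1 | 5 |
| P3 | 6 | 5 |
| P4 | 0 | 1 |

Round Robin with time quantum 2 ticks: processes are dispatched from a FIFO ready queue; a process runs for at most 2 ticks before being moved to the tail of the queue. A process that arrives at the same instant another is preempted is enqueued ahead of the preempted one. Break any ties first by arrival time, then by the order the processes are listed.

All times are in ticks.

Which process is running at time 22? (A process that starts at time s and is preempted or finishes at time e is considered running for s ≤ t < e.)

Gantt: | P4 0-1 | P2 1-5 | P0 5-7 | P2 7-8 | P1 8-10 | P3 10-12 | P0 12-14 | P1 14-16 | P3 16-18 | P1 18-20 | P3 20-21 | P1 21-23 |
Completion: P0=14  P1=23  P2=8  P3=21  P4=1
Turnaround (C−A): P0=10  P1=17  P2=7  P3=15  P4=1

P1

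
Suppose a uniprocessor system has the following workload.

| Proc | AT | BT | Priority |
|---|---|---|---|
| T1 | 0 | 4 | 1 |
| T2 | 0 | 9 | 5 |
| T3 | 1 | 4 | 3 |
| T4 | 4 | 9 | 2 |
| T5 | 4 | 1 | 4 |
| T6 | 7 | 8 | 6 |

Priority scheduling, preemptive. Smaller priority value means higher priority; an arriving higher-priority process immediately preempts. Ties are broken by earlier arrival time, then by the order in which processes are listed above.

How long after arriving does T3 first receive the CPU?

12

Schedule: | T1 0-4 | T4 4-13 | T3 13-17 | T5 17-18 | T2 18-27 | T6 27-35 |
Completion: T1=4  T2=27  T3=17  T4=13  T5=18  T6=35
Response(T3) = first start − arrival = 13 − 1 = 12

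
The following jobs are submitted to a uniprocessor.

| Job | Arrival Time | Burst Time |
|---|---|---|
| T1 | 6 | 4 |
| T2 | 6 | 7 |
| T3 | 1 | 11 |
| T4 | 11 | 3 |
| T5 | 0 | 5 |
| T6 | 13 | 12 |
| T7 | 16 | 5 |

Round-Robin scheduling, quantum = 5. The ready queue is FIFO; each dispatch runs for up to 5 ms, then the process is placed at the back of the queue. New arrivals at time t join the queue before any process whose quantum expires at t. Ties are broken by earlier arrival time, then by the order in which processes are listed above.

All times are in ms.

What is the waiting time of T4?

Schedule: | T5 0-5 | T3 5-10 | T1 10-14 | T2 14-19 | T3 19-24 | T4 24-27 | T6 27-32 | T7 32-37 | T2 37-39 | T3 39-40 | T6 40-47 |
Completion: T1=14  T2=39  T3=40  T4=27  T5=5  T6=47  T7=37
Turnaround (C−A): T1=8  T2=33  T3=39  T4=16  T5=5  T6=34  T7=21
Waiting(T4) = turnaround − burst = 16 − 3 = 13

13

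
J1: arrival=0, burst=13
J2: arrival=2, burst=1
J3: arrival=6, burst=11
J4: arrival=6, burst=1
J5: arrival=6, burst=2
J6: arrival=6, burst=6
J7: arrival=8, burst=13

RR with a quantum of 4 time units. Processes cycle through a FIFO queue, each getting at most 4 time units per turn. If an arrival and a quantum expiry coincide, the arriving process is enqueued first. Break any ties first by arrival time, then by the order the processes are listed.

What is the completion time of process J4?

14

Schedule: | J1 0-4 | J2 4-5 | J1 5-9 | J3 9-13 | J4 13-14 | J5 14-16 | J6 16-20 | J7 20-24 | J1 24-28 | J3 28-32 | J6 32-34 | J7 34-38 | J1 38-39 | J3 39-42 | J7 42-47 |
Completion: J1=39  J2=5  J3=42  J4=14  J5=16  J6=34  J7=47
Turnaround (C−A): J1=39  J2=3  J3=36  J4=8  J5=10  J6=28  J7=39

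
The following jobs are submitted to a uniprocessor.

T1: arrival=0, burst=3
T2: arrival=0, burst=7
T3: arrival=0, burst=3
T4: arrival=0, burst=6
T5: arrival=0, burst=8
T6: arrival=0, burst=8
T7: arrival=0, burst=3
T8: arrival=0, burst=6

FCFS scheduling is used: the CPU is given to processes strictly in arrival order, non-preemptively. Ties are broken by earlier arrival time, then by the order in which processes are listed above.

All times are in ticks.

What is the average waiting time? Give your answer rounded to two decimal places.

18.13

Schedule: | T1 0-3 | T2 3-10 | T3 10-13 | T4 13-19 | T5 19-27 | T6 27-35 | T7 35-38 | T8 38-44 |
Completion: T1=3  T2=10  T3=13  T4=19  T5=27  T6=35  T7=38  T8=44
Turnaround (C−A): T1=3  T2=10  T3=13  T4=19  T5=27  T6=35  T7=38  T8=44
Waiting times: T1=0, T2=3, T3=10, T4=13, T5=19, T6=27, T7=35, T8=38
Average waiting = (0+3+10+13+19+27+35+38) / 8 = 145/8 = 18.13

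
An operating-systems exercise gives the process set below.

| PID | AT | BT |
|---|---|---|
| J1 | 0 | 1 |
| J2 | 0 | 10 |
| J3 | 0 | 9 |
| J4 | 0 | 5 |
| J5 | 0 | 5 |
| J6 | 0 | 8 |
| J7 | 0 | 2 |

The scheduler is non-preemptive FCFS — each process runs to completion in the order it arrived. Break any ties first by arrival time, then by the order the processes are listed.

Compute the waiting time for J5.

Gantt: | J1 0-1 | J2 1-11 | J3 11-20 | J4 20-25 | J5 25-30 | J6 30-38 | J7 38-40 |
Completion: J1=1  J2=11  J3=20  J4=25  J5=30  J6=38  J7=40
Turnaround (C−A): J1=1  J2=11  J3=20  J4=25  J5=30  J6=38  J7=40
Waiting(J5) = turnaround − burst = 30 − 5 = 25

25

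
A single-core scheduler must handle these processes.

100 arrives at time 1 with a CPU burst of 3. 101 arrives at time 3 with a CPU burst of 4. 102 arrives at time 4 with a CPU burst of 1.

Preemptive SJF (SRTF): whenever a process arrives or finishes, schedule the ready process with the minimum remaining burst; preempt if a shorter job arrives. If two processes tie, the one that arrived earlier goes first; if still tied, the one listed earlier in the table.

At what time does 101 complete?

9

Schedule: | idle 0-1 | 100 1-4 | 102 4-5 | 101 5-9 |
Completion: 100=4  101=9  102=5
Turnaround (C−A): 100=3  101=6  102=1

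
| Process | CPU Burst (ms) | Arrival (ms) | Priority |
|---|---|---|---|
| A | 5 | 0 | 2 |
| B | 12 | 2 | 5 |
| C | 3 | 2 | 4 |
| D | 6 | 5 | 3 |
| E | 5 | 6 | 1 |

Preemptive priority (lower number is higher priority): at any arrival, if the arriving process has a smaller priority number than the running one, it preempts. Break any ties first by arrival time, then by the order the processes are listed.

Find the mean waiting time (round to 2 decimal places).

Timeline: | A 0-5 | D 5-6 | E 6-11 | D 11-16 | C 16-19 | B 19-31 |
Completion: A=5  B=31  C=19  D=16  E=11
Turnaround (C−A): A=5  B=29  C=17  D=11  E=5
Waiting times: A=0, B=17, C=14, D=5, E=0
Average waiting = (0+17+14+5+0) / 5 = 36/5 = 7.20

7.20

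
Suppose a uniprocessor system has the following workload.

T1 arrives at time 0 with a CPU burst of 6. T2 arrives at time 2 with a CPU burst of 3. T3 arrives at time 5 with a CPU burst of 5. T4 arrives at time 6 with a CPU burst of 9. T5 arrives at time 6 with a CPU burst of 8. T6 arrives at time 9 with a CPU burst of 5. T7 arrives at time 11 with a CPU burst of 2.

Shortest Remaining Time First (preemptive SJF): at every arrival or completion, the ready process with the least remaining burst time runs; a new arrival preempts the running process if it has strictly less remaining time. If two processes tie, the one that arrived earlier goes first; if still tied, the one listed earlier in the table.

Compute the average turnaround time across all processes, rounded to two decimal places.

Schedule: | T1 0-2 | T2 2-5 | T1 5-9 | T3 9-11 | T7 11-13 | T3 13-16 | T6 16-21 | T5 21-29 | T4 29-38 |
Completion: T1=9  T2=5  T3=16  T4=38  T5=29  T6=21  T7=13
Turnaround (C−A): T1=9  T2=3  T3=11  T4=32  T5=23  T6=12  T7=2
Turnaround times: T1=9, T2=3, T3=11, T4=32, T5=23, T6=12, T7=2
Average turnaround = (9+3+11+32+23+12+2) / 7 = 92/7 = 13.14

13.14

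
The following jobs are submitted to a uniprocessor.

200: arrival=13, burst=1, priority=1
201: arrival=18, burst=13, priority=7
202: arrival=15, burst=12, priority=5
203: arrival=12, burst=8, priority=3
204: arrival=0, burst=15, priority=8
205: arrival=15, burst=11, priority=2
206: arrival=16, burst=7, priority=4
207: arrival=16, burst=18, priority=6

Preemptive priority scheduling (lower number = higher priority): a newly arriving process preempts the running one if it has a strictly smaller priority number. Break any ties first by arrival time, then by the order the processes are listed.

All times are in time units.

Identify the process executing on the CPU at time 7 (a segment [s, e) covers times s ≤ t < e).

Schedule: | 204 0-12 | 203 12-13 | 200 13-14 | 203 14-15 | 205 15-26 | 203 26-32 | 206 32-39 | 202 39-51 | 207 51-69 | 201 69-82 | 204 82-85 |
Completion: 200=14  201=82  202=51  203=32  204=85  205=26  206=39  207=69

204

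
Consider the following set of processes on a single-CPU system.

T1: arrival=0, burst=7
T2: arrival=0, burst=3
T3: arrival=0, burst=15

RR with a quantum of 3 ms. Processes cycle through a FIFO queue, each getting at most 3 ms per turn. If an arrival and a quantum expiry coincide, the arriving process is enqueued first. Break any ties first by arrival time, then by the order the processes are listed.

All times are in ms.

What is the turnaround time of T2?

Timeline: | T1 0-3 | T2 3-6 | T3 6-9 | T1 9-12 | T3 12-15 | T1 15-16 | T3 16-25 |
Completion: T1=16  T2=6  T3=25
Turnaround (C−A): T1=16  T2=6  T3=25
Turnaround(T2) = completion − arrival = 6 − 0 = 6

6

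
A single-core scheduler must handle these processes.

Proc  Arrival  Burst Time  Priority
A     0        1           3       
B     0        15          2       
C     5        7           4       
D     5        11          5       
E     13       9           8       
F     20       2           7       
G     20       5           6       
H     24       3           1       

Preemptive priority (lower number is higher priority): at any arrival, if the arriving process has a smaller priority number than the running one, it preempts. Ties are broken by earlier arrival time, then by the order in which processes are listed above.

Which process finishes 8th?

E

Schedule: | B 0-15 | A 15-16 | C 16-23 | D 23-24 | H 24-27 | D 27-37 | G 37-42 | F 42-44 | E 44-53 |
Completion: A=16  B=15  C=23  D=37  E=53  F=44  G=42  H=27
Finish order: B → A → C → H → D → G → F → E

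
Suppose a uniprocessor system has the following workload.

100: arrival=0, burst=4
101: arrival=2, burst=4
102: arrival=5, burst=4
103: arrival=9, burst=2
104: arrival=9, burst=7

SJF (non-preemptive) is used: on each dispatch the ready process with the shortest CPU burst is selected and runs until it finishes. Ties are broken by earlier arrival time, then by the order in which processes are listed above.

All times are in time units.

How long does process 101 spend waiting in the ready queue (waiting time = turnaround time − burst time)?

Gantt: | 100 0-4 | 101 4-8 | 102 8-12 | 103 12-14 | 104 14-21 |
Completion: 100=4  101=8  102=12  103=14  104=21
Waiting(101) = turnaround − burst = 6 − 4 = 2

2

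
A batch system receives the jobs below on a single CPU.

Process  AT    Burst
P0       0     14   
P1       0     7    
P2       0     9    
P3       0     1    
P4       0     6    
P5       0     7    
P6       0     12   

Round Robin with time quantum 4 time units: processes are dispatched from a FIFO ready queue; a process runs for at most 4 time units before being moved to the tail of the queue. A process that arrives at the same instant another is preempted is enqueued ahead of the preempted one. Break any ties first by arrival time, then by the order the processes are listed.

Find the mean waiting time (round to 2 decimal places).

32.57

Timeline: | P0 0-4 | P1 4-8 | P2 8-12 | P3 12-13 | P4 13-17 | P5 17-21 | P6 21-25 | P0 25-29 | P1 29-32 | P2 32-36 | P4 36-38 | P5 38-41 | P6 41-45 | P0 45-49 | P2 49-50 | P6 50-54 | P0 54-56 |
Completion: P0=56  P1=32  P2=50  P3=13  P4=38  P5=41  P6=54
Turnaround (C−A): P0=56  P1=32  P2=50  P3=13  P4=38  P5=41  P6=54
Waiting times: P0=42, P1=25, P2=41, P3=12, P4=32, P5=34, P6=42
Average waiting = (42+25+41+12+32+34+42) / 7 = 228/7 = 32.57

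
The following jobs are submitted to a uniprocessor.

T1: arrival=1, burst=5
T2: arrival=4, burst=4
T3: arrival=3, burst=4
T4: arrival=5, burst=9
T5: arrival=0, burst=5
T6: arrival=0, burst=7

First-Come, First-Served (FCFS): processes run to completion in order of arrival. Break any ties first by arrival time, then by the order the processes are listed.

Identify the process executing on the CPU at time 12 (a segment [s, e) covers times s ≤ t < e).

T1

Schedule: | T5 0-5 | T6 5-12 | T1 12-17 | T3 17-21 | T2 21-25 | T4 25-34 |
Completion: T1=17  T2=25  T3=21  T4=34  T5=5  T6=12
Turnaround (C−A): T1=16  T2=21  T3=18  T4=29  T5=5  T6=12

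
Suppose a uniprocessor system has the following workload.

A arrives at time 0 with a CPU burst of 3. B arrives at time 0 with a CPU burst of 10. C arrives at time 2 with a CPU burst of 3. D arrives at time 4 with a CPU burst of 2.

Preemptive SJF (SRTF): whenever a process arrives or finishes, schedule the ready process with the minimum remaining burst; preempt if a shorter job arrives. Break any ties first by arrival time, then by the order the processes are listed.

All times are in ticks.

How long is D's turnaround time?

Gantt: | A 0-3 | C 3-6 | D 6-8 | B 8-18 |
Completion: A=3  B=18  C=6  D=8
Turnaround (C−A): A=3  B=18  C=4  D=4
Turnaround(D) = completion − arrival = 8 − 4 = 4

4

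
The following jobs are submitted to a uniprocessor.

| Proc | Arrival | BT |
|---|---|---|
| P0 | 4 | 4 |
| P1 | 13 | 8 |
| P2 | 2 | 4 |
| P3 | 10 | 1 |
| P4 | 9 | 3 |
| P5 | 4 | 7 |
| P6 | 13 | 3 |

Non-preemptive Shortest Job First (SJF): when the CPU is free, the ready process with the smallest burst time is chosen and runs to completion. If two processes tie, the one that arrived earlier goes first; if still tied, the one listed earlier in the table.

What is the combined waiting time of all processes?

29

Gantt: | idle 0-2 | P2 2-6 | P0 6-10 | P3 10-11 | P4 11-14 | P6 14-17 | P5 17-24 | P1 24-32 |
Completion: P0=10  P1=32  P2=6  P3=11  P4=14  P5=24  P6=17
Turnaround (C−A): P0=6  P1=19  P2=4  P3=1  P4=5  P5=20  P6=4
Waiting = turnaround − burst: P0=2, P1=11, P2=0, P3=0, P4=2, P5=13, P6=1
Total waiting = 2 + 11 + 0 + 0 + 2 + 13 + 1 = 29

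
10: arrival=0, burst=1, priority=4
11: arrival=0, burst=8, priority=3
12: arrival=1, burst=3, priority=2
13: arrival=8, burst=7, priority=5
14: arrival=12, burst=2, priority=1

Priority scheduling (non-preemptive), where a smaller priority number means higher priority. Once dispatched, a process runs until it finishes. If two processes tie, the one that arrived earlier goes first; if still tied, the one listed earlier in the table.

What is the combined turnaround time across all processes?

45

Schedule: | 11 0-8 | 12 8-11 | 10 11-12 | 14 12-14 | 13 14-21 |
Completion: 10=12  11=8  12=11  13=21  14=14
Turnaround (C−A): 10=12  11=8  12=10  13=13  14=2
Turnaround = completion − arrival: 10=12, 11=8, 12=10, 13=13, 14=2
Total turnaround = 12 + 8 + 10 + 13 + 2 = 45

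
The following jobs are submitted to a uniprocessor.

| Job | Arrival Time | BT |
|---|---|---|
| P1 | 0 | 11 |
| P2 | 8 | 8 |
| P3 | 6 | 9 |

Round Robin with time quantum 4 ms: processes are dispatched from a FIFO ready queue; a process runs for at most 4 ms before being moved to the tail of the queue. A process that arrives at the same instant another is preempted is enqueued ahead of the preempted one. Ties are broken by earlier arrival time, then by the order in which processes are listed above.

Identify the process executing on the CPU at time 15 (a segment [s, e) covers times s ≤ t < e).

P2

Gantt: | P1 0-8 | P3 8-12 | P2 12-16 | P1 16-19 | P3 19-23 | P2 23-27 | P3 27-28 |
Completion: P1=19  P2=27  P3=28
Turnaround (C−A): P1=19  P2=19  P3=22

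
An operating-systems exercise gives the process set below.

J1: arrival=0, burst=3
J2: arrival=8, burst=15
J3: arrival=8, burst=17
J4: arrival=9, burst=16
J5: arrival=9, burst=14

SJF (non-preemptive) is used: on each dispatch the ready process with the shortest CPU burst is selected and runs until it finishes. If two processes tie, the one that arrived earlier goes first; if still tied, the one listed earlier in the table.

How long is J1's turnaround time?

3

Timeline: | J1 0-3 | idle 3-8 | J2 8-23 | J5 23-37 | J4 37-53 | J3 53-70 |
Completion: J1=3  J2=23  J3=70  J4=53  J5=37
Turnaround (C−A): J1=3  J2=15  J3=62  J4=44  J5=28
Turnaround(J1) = completion − arrival = 3 − 0 = 3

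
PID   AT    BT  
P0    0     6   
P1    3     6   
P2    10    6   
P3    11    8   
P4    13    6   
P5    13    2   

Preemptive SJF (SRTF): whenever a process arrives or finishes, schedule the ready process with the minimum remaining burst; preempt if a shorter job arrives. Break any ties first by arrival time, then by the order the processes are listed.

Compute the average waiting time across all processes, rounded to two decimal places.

Schedule: | P0 0-6 | P1 6-12 | P2 12-13 | P5 13-15 | P2 15-20 | P4 20-26 | P3 26-34 |
Completion: P0=6  P1=12  P2=20  P3=34  P4=26  P5=15
Waiting times: P0=0, P1=3, P2=4, P3=15, P4=7, P5=0
Average waiting = (0+3+4+15+7+0) / 6 = 29/6 = 4.83

4.83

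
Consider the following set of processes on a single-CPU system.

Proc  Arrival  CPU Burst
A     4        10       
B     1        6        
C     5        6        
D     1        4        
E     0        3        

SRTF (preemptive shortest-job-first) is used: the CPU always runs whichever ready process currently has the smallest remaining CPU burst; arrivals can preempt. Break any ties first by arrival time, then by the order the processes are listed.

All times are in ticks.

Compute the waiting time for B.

Gantt: | E 0-3 | D 3-7 | B 7-13 | C 13-19 | A 19-29 |
Completion: A=29  B=13  C=19  D=7  E=3
Turnaround (C−A): A=25  B=12  C=14  D=6  E=3
Waiting(B) = turnaround − burst = 12 − 6 = 6

6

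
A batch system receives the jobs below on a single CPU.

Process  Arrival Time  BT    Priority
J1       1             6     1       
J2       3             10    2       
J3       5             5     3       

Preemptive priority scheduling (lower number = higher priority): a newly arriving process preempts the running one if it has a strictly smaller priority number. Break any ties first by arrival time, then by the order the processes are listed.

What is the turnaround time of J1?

Gantt: | idle 0-1 | J1 1-7 | J2 7-17 | J3 17-22 |
Completion: J1=7  J2=17  J3=22
Turnaround (C−A): J1=6  J2=14  J3=17
Turnaround(J1) = completion − arrival = 7 − 1 = 6

6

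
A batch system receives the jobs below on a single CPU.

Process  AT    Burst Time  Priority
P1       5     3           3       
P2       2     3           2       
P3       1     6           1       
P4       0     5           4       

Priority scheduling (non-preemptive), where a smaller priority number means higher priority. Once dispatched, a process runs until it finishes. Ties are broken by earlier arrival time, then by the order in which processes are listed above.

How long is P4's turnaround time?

5

Gantt: | P4 0-5 | P3 5-11 | P2 11-14 | P1 14-17 |
Completion: P1=17  P2=14  P3=11  P4=5
Turnaround(P4) = completion − arrival = 5 − 0 = 5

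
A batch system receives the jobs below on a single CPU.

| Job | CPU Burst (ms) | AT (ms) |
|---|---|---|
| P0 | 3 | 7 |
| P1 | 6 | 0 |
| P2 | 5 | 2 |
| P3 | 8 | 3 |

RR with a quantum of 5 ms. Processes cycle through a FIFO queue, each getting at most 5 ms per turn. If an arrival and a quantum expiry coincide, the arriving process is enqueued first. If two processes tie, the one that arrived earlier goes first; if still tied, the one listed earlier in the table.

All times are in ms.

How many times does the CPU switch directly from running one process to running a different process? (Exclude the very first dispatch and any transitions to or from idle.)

Gantt: | P1 0-5 | P2 5-10 | P3 10-15 | P1 15-16 | P0 16-19 | P3 19-22 |
Completion: P0=19  P1=16  P2=10  P3=22
Turnaround (C−A): P0=12  P1=16  P2=8  P3=19

5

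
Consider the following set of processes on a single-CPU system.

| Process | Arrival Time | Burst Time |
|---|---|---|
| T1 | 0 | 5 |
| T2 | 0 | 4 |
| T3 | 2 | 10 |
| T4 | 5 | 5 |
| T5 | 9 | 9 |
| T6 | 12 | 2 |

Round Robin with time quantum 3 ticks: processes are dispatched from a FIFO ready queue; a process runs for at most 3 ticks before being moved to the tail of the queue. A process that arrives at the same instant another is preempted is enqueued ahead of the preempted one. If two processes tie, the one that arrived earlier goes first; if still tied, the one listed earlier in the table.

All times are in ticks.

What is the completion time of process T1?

Gantt: | T1 0-3 | T2 3-6 | T3 6-9 | T1 9-11 | T4 11-14 | T2 14-15 | T5 15-18 | T3 18-21 | T6 21-23 | T4 23-25 | T5 25-28 | T3 28-31 | T5 31-34 | T3 34-35 |
Completion: T1=11  T2=15  T3=35  T4=25  T5=34  T6=23
Turnaround (C−A): T1=11  T2=15  T3=33  T4=20  T5=25  T6=11

11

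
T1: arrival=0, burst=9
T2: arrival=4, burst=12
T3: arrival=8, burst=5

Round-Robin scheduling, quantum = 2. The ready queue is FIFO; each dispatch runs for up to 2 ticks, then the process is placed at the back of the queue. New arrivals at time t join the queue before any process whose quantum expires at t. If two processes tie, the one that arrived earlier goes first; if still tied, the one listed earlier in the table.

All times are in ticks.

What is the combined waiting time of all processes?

Timeline: | T1 0-4 | T2 4-6 | T1 6-8 | T2 8-10 | T3 10-12 | T1 12-14 | T2 14-16 | T3 16-18 | T1 18-19 | T2 19-21 | T3 21-22 | T2 22-26 |
Completion: T1=19  T2=26  T3=22
Waiting = turnaround − burst: T1=10, T2=10, T3=9
Total waiting = 10 + 10 + 9 = 29

29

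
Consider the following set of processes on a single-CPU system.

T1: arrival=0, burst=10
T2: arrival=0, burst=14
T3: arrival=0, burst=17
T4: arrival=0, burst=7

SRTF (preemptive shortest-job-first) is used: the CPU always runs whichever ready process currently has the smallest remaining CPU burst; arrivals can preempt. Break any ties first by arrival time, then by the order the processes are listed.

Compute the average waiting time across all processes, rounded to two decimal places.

Gantt: | T4 0-7 | T1 7-17 | T2 17-31 | T3 31-48 |
Completion: T1=17  T2=31  T3=48  T4=7
Waiting times: T1=7, T2=17, T3=31, T4=0
Average waiting = (7+17+31+0) / 4 = 55/4 = 13.75

13.75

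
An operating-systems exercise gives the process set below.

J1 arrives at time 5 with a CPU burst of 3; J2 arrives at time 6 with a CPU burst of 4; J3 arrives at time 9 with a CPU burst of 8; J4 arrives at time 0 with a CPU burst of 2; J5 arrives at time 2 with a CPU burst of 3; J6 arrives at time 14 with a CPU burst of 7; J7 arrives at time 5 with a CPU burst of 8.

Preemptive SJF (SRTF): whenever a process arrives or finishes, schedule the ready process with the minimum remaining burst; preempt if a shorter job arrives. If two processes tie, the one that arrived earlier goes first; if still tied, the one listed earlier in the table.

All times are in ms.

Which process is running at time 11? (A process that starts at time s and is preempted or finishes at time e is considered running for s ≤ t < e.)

Gantt: | J4 0-2 | J5 2-5 | J1 5-8 | J2 8-12 | J7 12-20 | J6 20-27 | J3 27-35 |
Completion: J1=8  J2=12  J3=35  J4=2  J5=5  J6=27  J7=20

J2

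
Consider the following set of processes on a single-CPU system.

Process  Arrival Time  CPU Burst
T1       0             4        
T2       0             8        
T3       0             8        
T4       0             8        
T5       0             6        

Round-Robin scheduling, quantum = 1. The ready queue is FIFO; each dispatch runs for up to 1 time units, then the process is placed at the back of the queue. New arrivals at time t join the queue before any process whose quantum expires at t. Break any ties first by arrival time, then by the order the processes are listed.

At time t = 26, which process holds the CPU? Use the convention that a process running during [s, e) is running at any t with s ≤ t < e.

Schedule: | T1 0-1 | T2 1-2 | T3 2-3 | T4 3-4 | T5 4-5 | T1 5-6 | T2 6-7 | T3 7-8 | T4 8-9 | T5 9-10 | T1 10-11 | T2 11-12 | T3 12-13 | T4 13-14 | T5 14-15 | T1 15-16 | T2 16-17 | T3 17-18 | T4 18-19 | T5 19-20 | T2 20-21 | T3 21-22 | T4 22-23 | T5 23-24 | T2 24-25 | T3 25-26 | T4 26-27 | T5 27-28 | T2 28-29 | T3 29-30 | T4 30-31 | T2 31-32 | T3 32-33 | T4 33-34 |
Completion: T1=16  T2=32  T3=33  T4=34  T5=28

T4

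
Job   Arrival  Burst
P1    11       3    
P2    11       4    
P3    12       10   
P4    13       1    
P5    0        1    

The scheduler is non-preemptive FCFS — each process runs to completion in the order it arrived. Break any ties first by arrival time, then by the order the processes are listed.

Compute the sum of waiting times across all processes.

24

Schedule: | P5 0-1 | idle 1-11 | P1 11-14 | P2 14-18 | P3 18-28 | P4 28-29 |
Completion: P1=14  P2=18  P3=28  P4=29  P5=1
Turnaround (C−A): P1=3  P2=7  P3=16  P4=16  P5=1
Waiting = turnaround − burst: P1=0, P2=3, P3=6, P4=15, P5=0
Total waiting = 0 + 3 + 6 + 15 + 0 = 24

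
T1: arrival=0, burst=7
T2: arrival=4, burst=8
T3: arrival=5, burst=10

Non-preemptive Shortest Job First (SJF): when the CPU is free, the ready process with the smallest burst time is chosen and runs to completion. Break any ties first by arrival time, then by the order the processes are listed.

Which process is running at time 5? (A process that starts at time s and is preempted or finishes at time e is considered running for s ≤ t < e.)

Schedule: | T1 0-7 | T2 7-15 | T3 15-25 |
Completion: T1=7  T2=15  T3=25
Turnaround (C−A): T1=7  T2=11  T3=20

T1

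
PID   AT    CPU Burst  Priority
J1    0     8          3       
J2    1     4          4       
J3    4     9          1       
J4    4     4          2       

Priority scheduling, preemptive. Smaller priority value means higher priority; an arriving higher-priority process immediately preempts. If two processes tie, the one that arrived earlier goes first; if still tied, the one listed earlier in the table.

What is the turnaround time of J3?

9

Timeline: | J1 0-4 | J3 4-13 | J4 13-17 | J1 17-21 | J2 21-25 |
Completion: J1=21  J2=25  J3=13  J4=17
Turnaround (C−A): J1=21  J2=24  J3=9  J4=13
Turnaround(J3) = completion − arrival = 13 − 4 = 9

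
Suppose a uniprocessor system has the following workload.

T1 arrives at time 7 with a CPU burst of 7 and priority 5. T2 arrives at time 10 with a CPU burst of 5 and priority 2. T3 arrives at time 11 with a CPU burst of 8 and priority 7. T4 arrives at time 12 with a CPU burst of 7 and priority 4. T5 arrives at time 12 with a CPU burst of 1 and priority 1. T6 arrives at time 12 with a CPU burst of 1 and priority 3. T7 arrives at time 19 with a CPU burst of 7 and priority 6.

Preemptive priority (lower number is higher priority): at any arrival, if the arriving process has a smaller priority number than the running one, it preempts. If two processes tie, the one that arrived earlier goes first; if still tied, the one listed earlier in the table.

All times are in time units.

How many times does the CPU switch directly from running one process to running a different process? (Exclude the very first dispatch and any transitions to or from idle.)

Timeline: | idle 0-7 | T1 7-10 | T2 10-12 | T5 12-13 | T2 13-16 | T6 16-17 | T4 17-24 | T1 24-28 | T7 28-35 | T3 35-43 |
Completion: T1=28  T2=16  T3=43  T4=24  T5=13  T6=17  T7=35

8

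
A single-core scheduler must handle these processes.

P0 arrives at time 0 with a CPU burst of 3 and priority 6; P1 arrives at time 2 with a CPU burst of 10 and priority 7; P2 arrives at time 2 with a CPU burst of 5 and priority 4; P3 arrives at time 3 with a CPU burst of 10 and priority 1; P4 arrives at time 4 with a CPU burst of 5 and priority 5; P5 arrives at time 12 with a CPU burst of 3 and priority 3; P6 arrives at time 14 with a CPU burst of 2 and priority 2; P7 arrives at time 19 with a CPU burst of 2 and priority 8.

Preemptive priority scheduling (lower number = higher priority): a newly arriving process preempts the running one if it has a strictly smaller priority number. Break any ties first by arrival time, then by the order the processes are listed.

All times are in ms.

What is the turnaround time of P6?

2

Schedule: | P0 0-2 | P2 2-3 | P3 3-13 | P5 13-14 | P6 14-16 | P5 16-18 | P2 18-22 | P4 22-27 | P0 27-28 | P1 28-38 | P7 38-40 |
Completion: P0=28  P1=38  P2=22  P3=13  P4=27  P5=18  P6=16  P7=40
Turnaround (C−A): P0=28  P1=36  P2=20  P3=10  P4=23  P5=6  P6=2  P7=21
Turnaround(P6) = completion − arrival = 16 − 14 = 2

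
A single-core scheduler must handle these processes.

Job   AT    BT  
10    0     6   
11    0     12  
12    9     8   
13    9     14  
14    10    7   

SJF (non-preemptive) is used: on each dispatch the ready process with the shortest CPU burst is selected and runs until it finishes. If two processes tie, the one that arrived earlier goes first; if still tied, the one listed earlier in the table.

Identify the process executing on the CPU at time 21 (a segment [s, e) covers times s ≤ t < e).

14

Schedule: | 10 0-6 | 11 6-18 | 14 18-25 | 12 25-33 | 13 33-47 |
Completion: 10=6  11=18  12=33  13=47  14=25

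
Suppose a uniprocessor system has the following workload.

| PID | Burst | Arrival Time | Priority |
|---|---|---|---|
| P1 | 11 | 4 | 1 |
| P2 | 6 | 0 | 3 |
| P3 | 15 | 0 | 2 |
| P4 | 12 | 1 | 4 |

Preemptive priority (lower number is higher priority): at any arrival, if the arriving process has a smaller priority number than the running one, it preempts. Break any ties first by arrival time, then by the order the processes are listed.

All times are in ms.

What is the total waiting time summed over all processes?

68

Gantt: | P3 0-4 | P1 4-15 | P3 15-26 | P2 26-32 | P4 32-44 |
Completion: P1=15  P2=32  P3=26  P4=44
Waiting = turnaround − burst: P1=0, P2=26, P3=11, P4=31
Total waiting = 0 + 26 + 11 + 31 = 68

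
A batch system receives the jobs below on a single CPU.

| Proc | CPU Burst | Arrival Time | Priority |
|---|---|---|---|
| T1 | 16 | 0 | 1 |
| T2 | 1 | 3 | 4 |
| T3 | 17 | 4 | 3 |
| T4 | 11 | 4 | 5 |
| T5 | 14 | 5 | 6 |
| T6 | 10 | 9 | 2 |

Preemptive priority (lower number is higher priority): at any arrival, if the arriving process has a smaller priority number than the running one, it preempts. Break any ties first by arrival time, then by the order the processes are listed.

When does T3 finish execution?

43

Gantt: | T1 0-16 | T6 16-26 | T3 26-43 | T2 43-44 | T4 44-55 | T5 55-69 |
Completion: T1=16  T2=44  T3=43  T4=55  T5=69  T6=26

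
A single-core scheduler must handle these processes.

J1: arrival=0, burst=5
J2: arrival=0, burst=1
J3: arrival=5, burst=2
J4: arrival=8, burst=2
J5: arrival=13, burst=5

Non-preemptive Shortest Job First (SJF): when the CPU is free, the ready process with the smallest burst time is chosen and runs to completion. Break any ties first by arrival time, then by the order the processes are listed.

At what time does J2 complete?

Timeline: | J2 0-1 | J1 1-6 | J3 6-8 | J4 8-10 | idle 10-13 | J5 13-18 |
Completion: J1=6  J2=1  J3=8  J4=10  J5=18

1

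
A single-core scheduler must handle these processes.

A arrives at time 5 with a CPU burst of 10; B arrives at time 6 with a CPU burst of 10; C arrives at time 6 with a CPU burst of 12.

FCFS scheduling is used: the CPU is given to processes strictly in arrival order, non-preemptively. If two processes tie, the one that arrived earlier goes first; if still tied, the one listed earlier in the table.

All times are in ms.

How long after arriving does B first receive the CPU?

Schedule: | idle 0-5 | A 5-15 | B 15-25 | C 25-37 |
Completion: A=15  B=25  C=37
Turnaround (C−A): A=10  B=19  C=31
Response(B) = first start − arrival = 15 − 6 = 9

9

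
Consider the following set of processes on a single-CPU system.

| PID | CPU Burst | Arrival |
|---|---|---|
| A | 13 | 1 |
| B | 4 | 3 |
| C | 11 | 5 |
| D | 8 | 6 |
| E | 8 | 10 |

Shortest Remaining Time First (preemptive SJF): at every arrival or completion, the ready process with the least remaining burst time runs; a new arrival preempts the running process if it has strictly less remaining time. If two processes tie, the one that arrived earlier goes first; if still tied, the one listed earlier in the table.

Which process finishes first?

B

Gantt: | idle 0-1 | A 1-3 | B 3-7 | D 7-15 | E 15-23 | A 23-34 | C 34-45 |
Completion: A=34  B=7  C=45  D=15  E=23
Finish order: B → D → E → A → C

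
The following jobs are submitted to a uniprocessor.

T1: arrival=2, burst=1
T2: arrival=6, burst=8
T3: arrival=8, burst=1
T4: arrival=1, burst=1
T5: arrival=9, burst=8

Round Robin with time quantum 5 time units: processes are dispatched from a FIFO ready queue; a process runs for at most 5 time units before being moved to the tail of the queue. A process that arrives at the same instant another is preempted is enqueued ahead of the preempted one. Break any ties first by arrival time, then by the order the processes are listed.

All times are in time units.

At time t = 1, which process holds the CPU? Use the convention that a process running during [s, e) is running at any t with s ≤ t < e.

Schedule: | idle 0-1 | T4 1-2 | T1 2-3 | idle 3-6 | T2 6-11 | T3 11-12 | T5 12-17 | T2 17-20 | T5 20-23 |
Completion: T1=3  T2=20  T3=12  T4=2  T5=23

T4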